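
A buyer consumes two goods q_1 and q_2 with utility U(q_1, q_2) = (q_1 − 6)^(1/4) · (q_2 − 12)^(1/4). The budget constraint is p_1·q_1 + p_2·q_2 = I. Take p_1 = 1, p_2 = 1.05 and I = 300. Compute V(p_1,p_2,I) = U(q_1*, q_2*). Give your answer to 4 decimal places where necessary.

Let q_1' = q_1−6, q_2' = q_2−12. MRS = q_2'/q_1' = p_1/p_2.
Substituting into the budget: q_1* = 6 + 0.5·(I − 6·p_1 − 12·p_2)/p_1, and q_2* = 12 + 0.5·(…)/p_2.
Discretionary income = 300 − 6·1 − 12·1.05 = 281.4; q_1* = 6 + 0.5·281.4/1 = 146.7; q_2* = 12 + 0.5·281.4/1.05 = 146.
Utility at the optimum: U(146.7, 146) = 11.7179.

V = 11.7179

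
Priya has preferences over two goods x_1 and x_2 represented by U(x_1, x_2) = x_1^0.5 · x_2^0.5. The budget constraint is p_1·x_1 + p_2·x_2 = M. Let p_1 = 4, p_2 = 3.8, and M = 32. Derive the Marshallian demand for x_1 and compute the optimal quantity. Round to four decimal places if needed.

Tangency: MRS = x_2/x_1 = p_1/p_2.
So 0.5·p_2·x_2 = 0.5·p_1·x_1; combined with the budget, a share 0.5 of income goes to x_1.
Demand: x_1*(p_1,p_2,M) = 0.5·M/p_1 and x_2* = 0.5·M/p_2.
At p_1=4, p_2=3.8, M=32: x_1* = 0.5·32/4 = 4.

x_1* = 4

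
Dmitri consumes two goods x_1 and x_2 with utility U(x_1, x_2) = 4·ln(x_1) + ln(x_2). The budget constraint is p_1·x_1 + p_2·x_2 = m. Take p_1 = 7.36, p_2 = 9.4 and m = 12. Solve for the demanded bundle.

x_1* = 1.3043, x_2* = 0.2553

Tangency: MRS = 4·x_2/x_1 = p_1/p_2.
Rearranging, p_2·x_2 = (1/4)·p_1·x_1. Substituting into the budget gives p_1·x_1·(1 + (1/4)) = m.
Demand: x_1*(p_1,p_2,m) = 0.8·m/p_1 and x_2* = 0.2·m/p_2.
At p_1=7.36, p_2=9.4, m=12: x_1* = 0.8·12/7.36 = 1.3043, x_2* = 0.2553.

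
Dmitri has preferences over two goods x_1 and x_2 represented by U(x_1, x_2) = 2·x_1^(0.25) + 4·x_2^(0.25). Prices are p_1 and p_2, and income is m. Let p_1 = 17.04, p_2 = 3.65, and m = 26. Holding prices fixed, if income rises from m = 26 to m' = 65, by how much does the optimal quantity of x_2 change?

From the CES first-order condition, (1/2)·(x_2/x_1)^(0.75) = p_1/p_2.
Hence x_2/x_1 = (2·p_1/p_2)^(1/(0.75)), i.e. raised to the 4/3 power.
Substitute x_2 = (x_2/x_1)·x_1 into the budget: x_1* = m/(p_1 + p_2·(x_2/x_1)).
Numerically x_2/x_1 = 19.661152, so x_1* = 26/(17.04 + 3.65·19.661152) = 0.2928 and x_2* = 19.661152·0.2928 = 5.7564.
At m' = 65: x_2* = 14.3911. Change: 14.3911 − 5.7564 = 8.6347.

Δx_2* = 8.6347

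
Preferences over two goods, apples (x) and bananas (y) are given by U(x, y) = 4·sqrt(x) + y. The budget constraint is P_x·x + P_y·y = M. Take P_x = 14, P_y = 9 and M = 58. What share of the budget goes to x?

share on x = 0.399

Set MRS = P_x/P_y: 2·x^(−1/2) = P_x/P_y.
Solve: √x = 2·P_y/P_x, so x*(P_x,P_y) = (2·P_y/P_x)², and y* = (M − P_x·x*)/P_y.
Plugging in: x* = (2·9/14)² = 1.6531, y* = 3.873.
Expenditure on x: 14·1.6531 = 23.1429; share = 0.399.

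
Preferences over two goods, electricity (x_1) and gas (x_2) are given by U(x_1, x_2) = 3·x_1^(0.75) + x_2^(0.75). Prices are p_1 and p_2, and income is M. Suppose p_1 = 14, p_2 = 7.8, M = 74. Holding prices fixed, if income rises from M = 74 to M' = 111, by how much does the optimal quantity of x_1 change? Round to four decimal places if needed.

Δx_1* = 2.4668

Substitute x_2 = (x_2/x_1)·x_1 into the budget: x_1* = M/(p_1 + p_2·(x_2/x_1)).
Numerically x_2/x_1 = 0.128129, so x_1* = 74/(14 + 7.8·0.128129) = 4.9335.
At M' = 111: x_1* = 7.4003. Change: 7.4003 − 4.9335 = 2.4668.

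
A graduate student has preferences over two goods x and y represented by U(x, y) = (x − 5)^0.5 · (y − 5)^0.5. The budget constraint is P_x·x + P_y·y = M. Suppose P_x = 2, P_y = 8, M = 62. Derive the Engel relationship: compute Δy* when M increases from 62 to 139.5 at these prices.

Substituting into the budget: x* = 5 + 0.5·(M − 5·P_x − 5·P_y)/P_x, and y* = 5 + 0.5·(…)/P_y.
Discretionary income = 62 − 5·2 − 5·8 = 12; y* = 5 + 0.5·12/8 = 5.75.
At M' = 139.5: y* = 10.5938. Change: 10.5938 − 5.75 = 4.8438.

Δy* = 4.8438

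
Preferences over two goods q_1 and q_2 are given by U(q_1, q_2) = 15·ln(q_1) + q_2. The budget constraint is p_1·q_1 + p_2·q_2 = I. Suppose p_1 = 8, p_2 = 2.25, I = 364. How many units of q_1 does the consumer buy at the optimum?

Set MRS = p_1/p_2: (15/q_1)/1 = p_1/p_2.
So q_1*(p_1,p_2) = 15·p_2/p_1, independent of income; and q_2* = (I − 15·p_2)/p_2.
At the given prices: q_1* = 15·2.25/8 = 4.2188.

q_1* = 4.2188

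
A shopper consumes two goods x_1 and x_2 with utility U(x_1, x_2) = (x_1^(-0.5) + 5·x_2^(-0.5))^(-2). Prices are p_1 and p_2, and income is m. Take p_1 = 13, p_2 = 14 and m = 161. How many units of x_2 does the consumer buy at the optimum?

From the CES first-order condition, (1/5)·(x_2/x_1)^(1.5) = p_1/p_2.
Hence x_2/x_1 = (5·p_1/p_2)^(1/(1.5)), i.e. raised to the 2/3 power.
Substitute x_2 = (x_2/x_1)·x_1 into the budget: x_1* = m/(p_1 + p_2·(x_2/x_1)).
Numerically x_2/x_1 = 2.783066, so x_1* = 161/(13 + 14·2.783066) = 3.0984 and x_2* = 2.783066·3.0984 = 8.6229.

x_2* = 8.6229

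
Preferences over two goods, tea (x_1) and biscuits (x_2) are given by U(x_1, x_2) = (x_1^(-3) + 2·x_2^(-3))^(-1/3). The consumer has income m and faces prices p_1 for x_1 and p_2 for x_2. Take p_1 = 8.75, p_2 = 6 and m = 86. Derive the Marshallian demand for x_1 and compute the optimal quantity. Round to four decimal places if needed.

MU_x_1 ∝ x_1^(-4), MU_x_2 ∝ 2·x_2^(-4), so MRS = (1/2)·(x_2/x_1)^(4) = p_1/p_2.
Hence x_2/x_1 = (2·p_1/p_2)^(1/(4)), i.e. raised to the 0.25 power.
With the ratio pinned down, the budget gives x_1* = m/(p_1 + p_2·(x_2/x_1)) and x_2* = (x_2/x_1)·x_1*.
Numerically x_2/x_1 = 1.306838, so x_1* = 86/(8.75 + 6·1.306838) = 5.1835.

x_1* = 5.1835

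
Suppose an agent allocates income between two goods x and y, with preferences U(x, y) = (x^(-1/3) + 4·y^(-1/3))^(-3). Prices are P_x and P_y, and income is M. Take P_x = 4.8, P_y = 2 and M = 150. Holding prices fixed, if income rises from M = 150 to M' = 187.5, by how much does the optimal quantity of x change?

Δx* = 2.3874

Numerically y/x = 5.453853, so x* = 150/(4.8 + 2·5.453853) = 9.5495.
At M' = 187.5: x* = 11.9368. Change: 11.9368 − 9.5495 = 2.3874.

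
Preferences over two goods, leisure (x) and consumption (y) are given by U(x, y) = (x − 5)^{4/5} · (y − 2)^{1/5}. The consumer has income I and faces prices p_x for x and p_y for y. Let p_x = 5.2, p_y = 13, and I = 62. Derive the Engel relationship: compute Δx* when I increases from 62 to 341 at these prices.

MRS = 4·(y−2)/(x−5). Tangency with p_x/p_y gives y−2 = (1/4)·(p_x/p_y)·(x−5).
Substituting into the budget: x* = 5 + 0.8·(I − 5·p_x − 2·p_y)/p_x, and y* = 2 + 0.2·(…)/p_y.
Discretionary income = 62 − 5·5.2 − 2·13 = 10; x* = 5 + 0.8·10/5.2 = 6.5385.
At I' = 341: x* = 49.4615. Change: 49.4615 − 6.5385 = 42.9231.

Δx* = 42.9231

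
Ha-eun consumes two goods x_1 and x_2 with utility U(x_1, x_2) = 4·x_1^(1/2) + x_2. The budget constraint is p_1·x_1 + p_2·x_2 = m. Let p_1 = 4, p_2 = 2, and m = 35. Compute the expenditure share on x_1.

share on x_1 = 0.1143

MU_x_1 = 2/√x_1, MU_x_2 = 1. Tangency: 2/√x_1 = p_1/p_2.
Solve: √x_1 = 2·p_2/p_1, so x_1*(p_1,p_2) = (2·p_2/p_1)², and x_2* = (m − p_1·x_1*)/p_2.
Plugging in: x_1* = (2·2/4)² = 1, x_2* = 15.5.
Expenditure on x_1: 4·1 = 4; share = 0.1143.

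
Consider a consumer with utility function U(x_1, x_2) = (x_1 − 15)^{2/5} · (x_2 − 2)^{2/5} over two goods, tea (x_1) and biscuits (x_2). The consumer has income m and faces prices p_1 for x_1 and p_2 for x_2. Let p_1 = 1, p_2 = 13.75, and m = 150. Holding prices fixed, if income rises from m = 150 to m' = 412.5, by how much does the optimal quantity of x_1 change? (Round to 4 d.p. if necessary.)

Δx_1* = 131.25

This is Cobb-Douglas in (x_1−15, x_2−2): tangency gives 0.4·p_2·(x_2−2) = 0.4·p_1·(x_1−15).
After buying the subsistence bundle (15, 2), a share 0.5 of the remaining income goes to x_1: x_1* = 15 + 0.5·(m − 15p_1 − 2p_2)/p_1.
Discretionary income = 150 − 15·1 − 2·13.75 = 107.5; x_1* = 15 + 0.5·107.5/1 = 68.75.
At m' = 412.5: x_1* = 200. Change: 200 − 68.75 = 131.25.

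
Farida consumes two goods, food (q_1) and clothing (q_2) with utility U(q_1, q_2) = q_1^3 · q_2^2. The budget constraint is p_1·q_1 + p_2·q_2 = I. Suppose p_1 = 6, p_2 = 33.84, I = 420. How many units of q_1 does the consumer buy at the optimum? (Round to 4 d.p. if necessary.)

MU_q_1/MU_q_2 = (3·q_2)/(2·q_1); tangency sets this equal to p_1/p_2.
So 3·p_2·q_2 = 2·p_1·q_1; combined with the budget, a share 0.6 of income goes to q_1.
Demand: q_1*(p_1,p_2,I) = 0.6·I/p_1 and q_2* = 0.4·I/p_2.
At p_1=6, p_2=33.84, I=420: q_1* = 0.6·420/6 = 42.

q_1* = 42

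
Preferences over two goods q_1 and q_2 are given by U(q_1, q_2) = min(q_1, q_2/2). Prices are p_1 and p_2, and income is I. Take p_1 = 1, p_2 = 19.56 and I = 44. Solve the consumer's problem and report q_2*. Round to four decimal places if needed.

q_2* = 2.1934

Here 1 + 2·19.56 = 40.12, giving q_2* = 2.1934.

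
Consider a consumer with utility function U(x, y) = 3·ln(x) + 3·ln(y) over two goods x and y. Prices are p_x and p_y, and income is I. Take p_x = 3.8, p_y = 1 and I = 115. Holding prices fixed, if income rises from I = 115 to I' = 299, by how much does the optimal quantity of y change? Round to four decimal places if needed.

Δy* = 92

MU_x/MU_y = (3·y)/(3·x); tangency sets this equal to p_x/p_y.
Rearranging, p_y·y = p_x·x. Substituting into the budget gives p_x·x·(1 + 1) = I.
Demand: x*(p_x,p_y,I) = 0.5·I/p_x and y* = 0.5·I/p_y.
At p_x=3.8, p_y=1, I=115: y* = 0.5·115/1 = 57.5.
At I' = 299: y* = 149.5. Change: 149.5 − 57.5 = 92.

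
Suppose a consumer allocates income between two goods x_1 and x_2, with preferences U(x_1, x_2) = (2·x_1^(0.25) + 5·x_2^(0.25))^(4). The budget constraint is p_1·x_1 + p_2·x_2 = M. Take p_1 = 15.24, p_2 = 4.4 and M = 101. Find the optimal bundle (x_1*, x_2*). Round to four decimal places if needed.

x_1* = 1.0805, x_2* = 19.2122

Substitute x_2 = (x_2/x_1)·x_1 into the budget: x_1* = M/(p_1 + p_2·(x_2/x_1)).
Numerically x_2/x_1 = 17.781282, so x_1* = 101/(15.24 + 4.4·17.781282) = 1.0805 and x_2* = 17.781282·1.0805 = 19.2122.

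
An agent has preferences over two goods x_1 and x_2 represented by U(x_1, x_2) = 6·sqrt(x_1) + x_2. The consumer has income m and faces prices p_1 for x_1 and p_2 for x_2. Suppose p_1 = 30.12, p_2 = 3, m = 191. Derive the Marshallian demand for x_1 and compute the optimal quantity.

x_1* = 0.0893

Set MRS = p_1/p_2: 3·x_1^(−1/2) = p_1/p_2.
Thus x_1* = (3·p_2/p_1)² — independent of m — with the rest of income spent on x_2.
Plugging in: x_1* = (3·3/30.12)² = 0.0893.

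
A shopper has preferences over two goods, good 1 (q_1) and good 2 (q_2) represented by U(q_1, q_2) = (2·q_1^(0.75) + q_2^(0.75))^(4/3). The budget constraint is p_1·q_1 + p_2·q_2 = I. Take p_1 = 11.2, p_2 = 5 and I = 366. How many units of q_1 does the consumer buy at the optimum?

From the CES first-order condition, 2·(q_2/q_1)^(0.25) = p_1/p_2.
Solve for the ratio: q_2/q_1 = [(1/2)·p_1/p_2]^(4).
With the ratio pinned down, the budget gives q_1* = I/(p_1 + p_2·(q_2/q_1)) and q_2* = (q_2/q_1)·q_1*.
Numerically q_2/q_1 = 1.573519, so q_1* = 366/(11.2 + 5·1.573519) = 19.1949.

q_1* = 19.1949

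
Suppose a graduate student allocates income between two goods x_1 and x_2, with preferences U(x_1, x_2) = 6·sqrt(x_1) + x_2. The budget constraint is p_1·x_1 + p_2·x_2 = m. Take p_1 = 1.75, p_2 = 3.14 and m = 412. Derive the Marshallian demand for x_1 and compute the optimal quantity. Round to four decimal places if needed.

MU_x_1 = 3/√x_1, MU_x_2 = 1. Tangency: 3/√x_1 = p_1/p_2.
Thus x_1* = (3·p_2/p_1)² — independent of m — with the rest of income spent on x_2.
Plugging in: x_1* = (3·3.14/1.75)² = 28.9752.

x_1* = 28.9752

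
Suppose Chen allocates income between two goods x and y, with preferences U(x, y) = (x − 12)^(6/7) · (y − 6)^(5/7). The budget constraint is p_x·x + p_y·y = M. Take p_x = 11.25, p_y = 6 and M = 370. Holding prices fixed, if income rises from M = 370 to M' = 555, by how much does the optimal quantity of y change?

This is Cobb-Douglas in (x−12, y−6): tangency gives 6/7·p_y·(y−6) = 5/7·p_x·(x−12).
Substituting into the budget: x* = 12 + 6/11·(M − 12·p_x − 6·p_y)/p_x, and y* = 6 + 5/11·(…)/p_y.
Discretionary income = 370 − 12·11.25 − 6·6 = 199; y* = 6 + 5/11·199/6 = 21.0758.
At M' = 555: y* = 35.0909. Change: 35.0909 − 21.0758 = 14.0152.

Δy* = 14.0152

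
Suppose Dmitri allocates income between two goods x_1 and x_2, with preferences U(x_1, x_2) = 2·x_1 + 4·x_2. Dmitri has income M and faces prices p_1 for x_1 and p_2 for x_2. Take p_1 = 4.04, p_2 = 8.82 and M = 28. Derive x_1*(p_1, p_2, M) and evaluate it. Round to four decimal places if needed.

Linear utility — the consumer picks whichever good has higher MU/price: 2/4.04 = 0.495 vs 4/8.82 = 0.4535.
x_1 gives more utility per dollar, so spend all income on x_1: x_1* = M/p_1, x_2* = 0.
Numerically: x_1* = 6.9307, x_2* = 0.

x_1* = 6.9307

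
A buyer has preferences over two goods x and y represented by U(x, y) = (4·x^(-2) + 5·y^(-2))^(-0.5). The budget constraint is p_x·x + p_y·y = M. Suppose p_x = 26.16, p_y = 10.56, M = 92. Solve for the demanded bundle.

x* = 2.2141, y* = 3.2272

MU_x ∝ 4·x^(-3), MU_y ∝ 5·y^(-3), so MRS = (4/5)·(y/x)^(3) = p_x/p_y.
Solve for the ratio: y/x = [(5/4)·p_x/p_y]^(1/3).
With the ratio pinned down, the budget gives x* = M/(p_x + p_y·(y/x)) and y* = (y/x)·x*.
Numerically y/x = 1.457565, so x* = 92/(26.16 + 10.56·1.457565) = 2.2141 and y* = 1.457565·2.2141 = 3.2272.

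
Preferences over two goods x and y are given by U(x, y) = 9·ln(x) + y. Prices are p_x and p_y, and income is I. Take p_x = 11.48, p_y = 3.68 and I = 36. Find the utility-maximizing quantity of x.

Set MRS = p_x/p_y: (9/x)/1 = p_x/p_y.
So x*(p_x,p_y) = 9·p_y/p_x, independent of income; and y* = (I − 9·p_y)/p_y.
At the given prices: x* = 9·3.68/11.48 = 2.885.

x* = 2.885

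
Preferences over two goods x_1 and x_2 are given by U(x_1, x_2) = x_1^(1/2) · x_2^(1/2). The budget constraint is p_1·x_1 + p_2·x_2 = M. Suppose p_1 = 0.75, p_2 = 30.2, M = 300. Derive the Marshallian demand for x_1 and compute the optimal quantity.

x_1* = 200

MU_x_1/MU_x_2 = (0.5·x_2)/(0.5·x_1); tangency sets this equal to p_1/p_2.
So 0.5·p_2·x_2 = 0.5·p_1·x_1; combined with the budget, a share 0.5 of income goes to x_1.
Demand: x_1*(p_1,p_2,M) = 0.5·M/p_1 and x_2* = 0.5·M/p_2.
At p_1=0.75, p_2=30.2, M=300: x_1* = 0.5·300/0.75 = 200.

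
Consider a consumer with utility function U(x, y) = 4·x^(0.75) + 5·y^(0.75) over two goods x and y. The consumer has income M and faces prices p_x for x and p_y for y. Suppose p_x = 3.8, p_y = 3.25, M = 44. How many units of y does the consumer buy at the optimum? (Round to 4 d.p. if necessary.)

y* = 10.7769

MU_x ∝ 4·x^(-0.25), MU_y ∝ 5·y^(-0.25), so MRS = (4/5)·(y/x)^(0.25) = p_x/p_y.
Hence y/x = ((5/4)·p_x/p_y)^(1/(0.25)), i.e. raised to the 4 power.
With the ratio pinned down, the budget gives x* = M/(p_x + p_y·(y/x)) and y* = (y/x)·x*.
Numerically y/x = 4.5629, so x* = 44/(3.8 + 3.25·4.5629) = 2.3619 and y* = 4.5629·2.3619 = 10.7769.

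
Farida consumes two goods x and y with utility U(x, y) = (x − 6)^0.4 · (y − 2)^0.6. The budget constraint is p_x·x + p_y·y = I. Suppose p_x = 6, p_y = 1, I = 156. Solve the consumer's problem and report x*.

MRS = (2/3)·(y−2)/(x−6). Tangency with p_x/p_y gives y−2 = (3/2)·(p_x/p_y)·(x−6).
After buying the subsistence bundle (6, 2), a share 0.4 of the remaining income goes to x: x* = 6 + 0.4·(I − 6p_x − 2p_y)/p_x.
Discretionary income = 156 − 6·6 − 2·1 = 118; x* = 6 + 0.4·118/6 = 13.8667.

x* = 13.8667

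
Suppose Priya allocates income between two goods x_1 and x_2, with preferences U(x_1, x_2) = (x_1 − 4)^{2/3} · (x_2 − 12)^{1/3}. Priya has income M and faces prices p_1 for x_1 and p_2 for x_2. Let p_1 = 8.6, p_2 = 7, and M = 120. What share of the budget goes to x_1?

share on x_1 = 0.2956

Let x_1' = x_1−4, x_2' = x_2−12. MRS = 2·x_2'/x_1' = p_1/p_2.
Substituting into the budget: x_1* = 4 + 2/3·(M − 4·p_1 − 12·p_2)/p_1, and x_2* = 12 + 1/3·(…)/p_2.
Discretionary income = 120 − 4·8.6 − 12·7 = 1.6; x_1* = 4 + 2/3·1.6/8.6 = 4.124; x_2* = 12 + 1/3·1.6/7 = 12.0762.
Expenditure on x_1: 8.6·4.124 = 35.4667; share = 0.2956.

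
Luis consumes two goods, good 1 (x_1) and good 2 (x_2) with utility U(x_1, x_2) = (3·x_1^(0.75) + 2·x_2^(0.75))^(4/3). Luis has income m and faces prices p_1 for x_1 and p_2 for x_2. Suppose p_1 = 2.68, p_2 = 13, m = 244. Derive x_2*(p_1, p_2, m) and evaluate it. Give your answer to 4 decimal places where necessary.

x_2* = 0.0324

MU_x_1 ∝ 3·x_1^(-0.25), MU_x_2 ∝ 2·x_2^(-0.25), so MRS = (3/2)·(x_2/x_1)^(0.25) = p_1/p_2.
Solve for the ratio: x_2/x_1 = [(2/3)·p_1/p_2]^(4).
With the ratio pinned down, the budget gives x_1* = m/(p_1 + p_2·(x_2/x_1)) and x_2* = (x_2/x_1)·x_1*.
Numerically x_2/x_1 = 0.000357, so x_1* = 244/(2.68 + 13·0.000357) = 90.8875 and x_2* = 0.000357·90.8875 = 0.0324.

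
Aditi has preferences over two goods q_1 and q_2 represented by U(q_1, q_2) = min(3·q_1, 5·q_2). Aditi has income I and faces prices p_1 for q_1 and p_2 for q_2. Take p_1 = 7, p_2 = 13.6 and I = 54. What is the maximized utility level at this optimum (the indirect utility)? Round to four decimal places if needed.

V = 10.686

Leontief preferences: the optimum is at the kink where q_1/5 = q_2/3, i.e. q_2 = (3/5)·q_1.
Budget: p_1·q_1 + p_2·(3/5)·q_1 = I, so (5·p_1 + 3·p_2)·q_1 = 5·I.
Demand: q_1*(p_1,p_2,I) = 5·I/(5·p_1 + 3·p_2), q_2* = 3·I/(5·p_1 + 3·p_2).
Here 5·7 + 3·13.6 = 75.8, giving q_1* = 3.562 and q_2* = 2.1372.
Utility at the optimum: U(3.562, 2.1372) = 10.686.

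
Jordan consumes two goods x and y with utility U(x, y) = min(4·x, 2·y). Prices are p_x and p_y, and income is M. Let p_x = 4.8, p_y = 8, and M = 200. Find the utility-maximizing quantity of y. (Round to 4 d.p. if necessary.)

With perfect complements, no substitution: consume in ratio x:y = 2:4.
Budget: p_x·x + p_y·2·x = M, so (2·p_x + 4·p_y)·x = 2·M.
Demand: x*(p_x,p_y,M) = 2·M/(2·p_x + 4·p_y), y* = 4·M/(2·p_x + 4·p_y).
Here 2·4.8 + 4·8 = 41.6, giving y* = 19.2308.

y* = 19.2308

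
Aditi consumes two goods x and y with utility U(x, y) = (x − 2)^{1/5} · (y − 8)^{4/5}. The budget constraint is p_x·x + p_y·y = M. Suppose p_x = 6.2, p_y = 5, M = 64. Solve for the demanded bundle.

x* = 2.3742, y* = 9.856

This is Cobb-Douglas in (x−2, y−8): tangency gives 0.2·p_y·(y−8) = 0.8·p_x·(x−2).
After buying the subsistence bundle (2, 8), a share 0.2 of the remaining income goes to x: x* = 2 + 0.2·(M − 2p_x − 8p_y)/p_x.
Discretionary income = 64 − 2·6.2 − 8·5 = 11.6; x* = 2 + 0.2·11.6/6.2 = 2.3742; y* = 8 + 0.8·11.6/5 = 9.856.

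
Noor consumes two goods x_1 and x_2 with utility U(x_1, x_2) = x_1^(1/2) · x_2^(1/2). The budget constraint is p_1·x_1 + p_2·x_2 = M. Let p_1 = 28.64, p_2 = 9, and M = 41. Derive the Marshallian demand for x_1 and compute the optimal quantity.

Demand: x_1*(p_1,p_2,M) = 0.5·M/p_1 and x_2* = 0.5·M/p_2.
At p_1=28.64, p_2=9, M=41: x_1* = 0.5·41/28.64 = 0.7158.

x_1* = 0.7158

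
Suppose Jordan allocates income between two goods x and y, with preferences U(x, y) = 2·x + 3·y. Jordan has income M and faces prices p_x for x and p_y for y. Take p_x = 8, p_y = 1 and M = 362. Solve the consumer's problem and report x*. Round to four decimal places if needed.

Numerically: x* = 0, y* = 362.

x* = 0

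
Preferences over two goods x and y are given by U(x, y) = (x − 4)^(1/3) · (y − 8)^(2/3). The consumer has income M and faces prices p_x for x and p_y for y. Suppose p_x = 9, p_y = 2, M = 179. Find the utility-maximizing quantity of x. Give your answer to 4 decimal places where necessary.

x* = 8.7037

Let x' = x−4, y' = y−8. MRS = (1/2)·y'/x' = p_x/p_y.
Substituting into the budget: x* = 4 + 1/3·(M − 4·p_x − 8·p_y)/p_x, and y* = 8 + 2/3·(…)/p_y.
Discretionary income = 179 − 4·9 − 8·2 = 127; x* = 4 + 1/3·127/9 = 8.7037.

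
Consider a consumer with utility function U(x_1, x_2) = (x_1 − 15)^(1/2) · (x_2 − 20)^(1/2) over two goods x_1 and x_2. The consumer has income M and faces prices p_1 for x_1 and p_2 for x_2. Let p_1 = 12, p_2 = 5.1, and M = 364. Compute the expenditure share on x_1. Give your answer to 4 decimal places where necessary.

share on x_1 = 0.6071

Let x_1' = x_1−15, x_2' = x_2−20. MRS = x_2'/x_1' = p_1/p_2.
After buying the subsistence bundle (15, 20), a share 0.5 of the remaining income goes to x_1: x_1* = 15 + 0.5·(M − 15p_1 − 20p_2)/p_1.
Discretionary income = 364 − 15·12 − 20·5.1 = 82; x_1* = 15 + 0.5·82/12 = 18.4167; x_2* = 20 + 0.5·82/5.1 = 28.0392.
Expenditure on x_1: 12·18.4167 = 221; share = 0.6071.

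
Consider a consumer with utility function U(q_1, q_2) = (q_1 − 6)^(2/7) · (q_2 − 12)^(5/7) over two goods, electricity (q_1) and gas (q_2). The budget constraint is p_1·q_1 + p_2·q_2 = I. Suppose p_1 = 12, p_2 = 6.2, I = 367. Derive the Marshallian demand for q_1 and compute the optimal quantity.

Substituting into the budget: q_1* = 6 + 2/7·(I − 6·p_1 − 12·p_2)/p_1, and q_2* = 12 + 5/7·(…)/p_2.
Discretionary income = 367 − 6·12 − 12·6.2 = 220.6; q_1* = 6 + 2/7·220.6/12 = 11.2524.

q_1* = 11.2524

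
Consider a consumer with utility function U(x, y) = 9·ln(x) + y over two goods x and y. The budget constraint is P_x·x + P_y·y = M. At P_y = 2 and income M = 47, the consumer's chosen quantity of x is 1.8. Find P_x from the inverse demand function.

MU_x = 9/x, MU_y = 1. Tangency: 9/x = P_x/P_y.
So x*(P_x,P_y) = 9·P_y/P_x, independent of income; and y* = (M − 9·P_y)/P_y.
Set x* = 1.8 in the demand function and solve for P_x: P_x = 10.

P_x = 10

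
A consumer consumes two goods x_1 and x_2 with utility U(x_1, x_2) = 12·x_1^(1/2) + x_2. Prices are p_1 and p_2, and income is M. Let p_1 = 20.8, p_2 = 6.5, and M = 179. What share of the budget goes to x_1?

share on x_1 = 0.4085

Thus x_1* = (6·p_2/p_1)² — independent of M — with the rest of income spent on x_2.
Plugging in: x_1* = (6·6.5/20.8)² = 3.5156, x_2* = 16.2885.
Expenditure on x_1: 20.8·3.5156 = 73.125; share = 0.4085.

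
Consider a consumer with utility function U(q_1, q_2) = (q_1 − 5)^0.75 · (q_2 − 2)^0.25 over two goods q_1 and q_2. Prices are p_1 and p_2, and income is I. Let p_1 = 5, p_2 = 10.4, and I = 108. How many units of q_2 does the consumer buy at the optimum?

Let q_1' = q_1−5, q_2' = q_2−2. MRS = 3·q_2'/q_1' = p_1/p_2.
Substituting into the budget: q_1* = 5 + 0.75·(I − 5·p_1 − 2·p_2)/p_1, and q_2* = 2 + 0.25·(…)/p_2.
Discretionary income = 108 − 5·5 − 2·10.4 = 62.2; q_2* = 2 + 0.25·62.2/10.4 = 3.4952.

q_2* = 3.4952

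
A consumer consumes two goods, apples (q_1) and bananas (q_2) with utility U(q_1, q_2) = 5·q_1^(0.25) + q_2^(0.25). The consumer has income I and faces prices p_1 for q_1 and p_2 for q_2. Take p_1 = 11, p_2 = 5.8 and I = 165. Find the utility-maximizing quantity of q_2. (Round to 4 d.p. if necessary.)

q_2* = 3.5977

Numerically q_2/q_1 = 0.274574, so q_1* = 165/(11 + 5.8·0.274574) = 13.103 and q_2* = 0.274574·13.103 = 3.5977.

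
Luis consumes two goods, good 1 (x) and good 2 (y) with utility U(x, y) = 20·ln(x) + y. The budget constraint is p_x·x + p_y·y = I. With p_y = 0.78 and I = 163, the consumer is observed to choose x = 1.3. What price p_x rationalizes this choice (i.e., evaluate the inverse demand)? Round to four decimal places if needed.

MU_x = 20/x, MU_y = 1. Tangency: 20/x = p_x/p_y.
So x*(p_x,p_y) = 20·p_y/p_x, independent of income; and y* = (I − 20·p_y)/p_y.
Set x* = 1.3 in the demand function and solve for p_x: p_x = 12.

p_x = 12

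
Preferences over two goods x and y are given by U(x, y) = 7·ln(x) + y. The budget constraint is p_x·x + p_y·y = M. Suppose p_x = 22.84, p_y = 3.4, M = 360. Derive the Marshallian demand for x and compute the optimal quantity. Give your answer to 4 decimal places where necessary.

MU_x = 7/x, MU_y = 1. Tangency: 7/x = p_x/p_y.
So x*(p_x,p_y) = 7·p_y/p_x, independent of income; and y* = (M − 7·p_y)/p_y.
At the given prices: x* = 7·3.4/22.84 = 1.042.

x* = 1.042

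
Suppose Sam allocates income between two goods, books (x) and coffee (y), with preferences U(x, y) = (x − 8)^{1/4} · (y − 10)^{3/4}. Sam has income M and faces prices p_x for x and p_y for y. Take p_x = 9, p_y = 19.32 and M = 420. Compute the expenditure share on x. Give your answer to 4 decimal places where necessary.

share on x = 0.2636

Let x' = x−8, y' = y−10. MRS = (1/3)·y'/x' = p_x/p_y.
After buying the subsistence bundle (8, 10), a share 0.25 of the remaining income goes to x: x* = 8 + 0.25·(M − 8p_x − 10p_y)/p_x.
Discretionary income = 420 − 8·9 − 10·19.32 = 154.8; x* = 8 + 0.25·154.8/9 = 12.3; y* = 10 + 0.75·154.8/19.32 = 16.0093.
Expenditure on x: 9·12.3 = 110.7; share = 0.2636.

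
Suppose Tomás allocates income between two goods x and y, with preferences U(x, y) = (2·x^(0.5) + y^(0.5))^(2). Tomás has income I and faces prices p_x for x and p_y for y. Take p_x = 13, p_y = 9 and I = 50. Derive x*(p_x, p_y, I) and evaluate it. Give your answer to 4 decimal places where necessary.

x* = 2.8257

With the ratio pinned down, the budget gives x* = I/(p_x + p_y·(y/x)) and y* = (y/x)·x*.
Numerically y/x = 0.521605, so x* = 50/(13 + 9·0.521605) = 2.8257.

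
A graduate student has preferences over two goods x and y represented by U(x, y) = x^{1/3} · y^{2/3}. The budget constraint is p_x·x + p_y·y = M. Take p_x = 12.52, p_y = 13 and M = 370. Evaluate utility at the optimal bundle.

MU_x/MU_y = (1/3·y)/(2/3·x); tangency sets this equal to p_x/p_y.
Rearranging, p_y·y = 2·p_x·x. Substituting into the budget gives p_x·x·(1 + 2) = M.
Demand: x*(p_x,p_y,M) = 1/3·M/p_x and y* = 2/3·M/p_y.
At p_x=12.52, p_y=13, M=370: x* = 1/3·370/12.52 = 9.8509, y* = 18.9744.
Utility at the optimum: U(9.8509, 18.9744) = 15.25.

V = 15.25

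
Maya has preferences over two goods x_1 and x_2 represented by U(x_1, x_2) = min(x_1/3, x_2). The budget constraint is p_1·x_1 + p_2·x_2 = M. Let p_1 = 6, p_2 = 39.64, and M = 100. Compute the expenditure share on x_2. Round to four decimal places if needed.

share on x_2 = 0.6877

Demand: x_1*(p_1,p_2,M) = 3·M/(3·p_1 + p_2), x_2* = M/(3·p_1 + p_2).
Here 3·6 + 39.64 = 57.64, giving x_1* = 5.2047 and x_2* = 1.7349.
Expenditure on x_2: 39.64·1.7349 = 68.7717; share = 0.6877.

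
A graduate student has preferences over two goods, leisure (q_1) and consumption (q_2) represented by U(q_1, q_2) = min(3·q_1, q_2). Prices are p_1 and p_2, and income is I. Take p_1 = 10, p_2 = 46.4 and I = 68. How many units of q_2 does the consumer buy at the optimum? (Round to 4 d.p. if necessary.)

Leontief preferences: the optimum is at the kink where q_1/1 = q_2/3, i.e. q_2 = 3·q_1.
Budget: p_1·q_1 + p_2·3·q_1 = I, so (p_1 + 3·p_2)·q_1 = I.
Demand: q_1*(p_1,p_2,I) = I/(p_1 + 3·p_2), q_2* = 3·I/(p_1 + 3·p_2).
Here 10 + 3·46.4 = 149.2, giving q_2* = 1.3673.

q_2* = 1.3673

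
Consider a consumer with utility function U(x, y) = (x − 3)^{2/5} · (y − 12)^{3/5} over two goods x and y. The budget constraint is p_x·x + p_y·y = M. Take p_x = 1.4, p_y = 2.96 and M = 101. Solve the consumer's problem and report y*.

y* = 24.4216

MRS = (2/3)·(y−12)/(x−3). Tangency with p_x/p_y gives y−12 = (3/2)·(p_x/p_y)·(x−3).
Substituting into the budget: x* = 3 + 0.4·(M − 3·p_x − 12·p_y)/p_x, and y* = 12 + 0.6·(…)/p_y.
Discretionary income = 101 − 3·1.4 − 12·2.96 = 61.28; y* = 12 + 0.6·61.28/2.96 = 24.4216.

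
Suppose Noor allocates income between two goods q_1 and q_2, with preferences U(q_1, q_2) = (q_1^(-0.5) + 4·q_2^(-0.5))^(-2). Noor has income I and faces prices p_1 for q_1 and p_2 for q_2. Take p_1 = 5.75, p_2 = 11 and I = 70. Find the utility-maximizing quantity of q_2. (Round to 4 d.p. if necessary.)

q_2* = 4.8221

Substitute q_2 = (q_2/q_1)·q_1 into the budget: q_1* = I/(p_1 + p_2·(q_2/q_1)).
Numerically q_2/q_1 = 1.635147, so q_1* = 70/(5.75 + 11·1.635147) = 2.949 and q_2* = 1.635147·2.949 = 4.8221.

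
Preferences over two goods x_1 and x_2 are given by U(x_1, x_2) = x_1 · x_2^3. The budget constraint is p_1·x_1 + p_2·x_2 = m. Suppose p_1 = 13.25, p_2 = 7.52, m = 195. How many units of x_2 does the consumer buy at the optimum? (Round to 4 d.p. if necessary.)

At p_1=13.25, p_2=7.52, m=195: x_2* = 0.75·195/7.52 = 19.4481.

x_2* = 19.4481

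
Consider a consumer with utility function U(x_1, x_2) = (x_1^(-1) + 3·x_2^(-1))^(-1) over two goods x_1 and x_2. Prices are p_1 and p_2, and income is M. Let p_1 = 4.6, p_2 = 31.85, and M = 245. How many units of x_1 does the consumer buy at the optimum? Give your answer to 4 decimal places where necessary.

From the CES first-order condition, (1/3)·(x_2/x_1)^(2) = p_1/p_2.
Solve for the ratio: x_2/x_1 = [3·p_1/p_2]^(0.5).
Substitute x_2 = (x_2/x_1)·x_1 into the budget: x_1* = M/(p_1 + p_2·(x_2/x_1)).
Numerically x_2/x_1 = 0.658241, so x_1* = 245/(4.6 + 31.85·0.658241) = 9.5834.

x_1* = 9.5834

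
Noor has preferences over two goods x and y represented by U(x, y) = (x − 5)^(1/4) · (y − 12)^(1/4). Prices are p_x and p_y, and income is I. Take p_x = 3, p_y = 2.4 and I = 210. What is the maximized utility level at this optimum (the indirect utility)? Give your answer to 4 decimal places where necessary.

V = 5.565

Let x' = x−5, y' = y−12. MRS = y'/x' = p_x/p_y.
After buying the subsistence bundle (5, 12), a share 0.5 of the remaining income goes to x: x* = 5 + 0.5·(I − 5p_x − 12p_y)/p_x.
Discretionary income = 210 − 5·3 − 12·2.4 = 166.2; x* = 5 + 0.5·166.2/3 = 32.7; y* = 12 + 0.5·166.2/2.4 = 46.625.
Utility at the optimum: U(32.7, 46.625) = 5.565.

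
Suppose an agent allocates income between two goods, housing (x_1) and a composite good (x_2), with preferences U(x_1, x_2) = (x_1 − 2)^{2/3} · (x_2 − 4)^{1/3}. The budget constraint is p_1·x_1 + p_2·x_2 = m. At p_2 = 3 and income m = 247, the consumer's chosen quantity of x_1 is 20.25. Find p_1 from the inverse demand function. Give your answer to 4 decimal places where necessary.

p_1 = 8

Let x_1' = x_1−2, x_2' = x_2−4. MRS = 2·x_2'/x_1' = p_1/p_2.
Substituting into the budget: x_1* = 2 + 2/3·(m − 2·p_1 − 4·p_2)/p_1, and x_2* = 4 + 1/3·(…)/p_2.
Set x_1* = 20.25 in the demand function and solve for p_1: p_1 = 8.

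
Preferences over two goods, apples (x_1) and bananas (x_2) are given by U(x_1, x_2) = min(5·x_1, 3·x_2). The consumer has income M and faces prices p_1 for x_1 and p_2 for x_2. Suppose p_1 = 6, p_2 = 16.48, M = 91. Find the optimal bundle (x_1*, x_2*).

Leontief preferences: the optimum is at the kink where x_1/3 = x_2/5, i.e. x_2 = (5/3)·x_1.
Budget: p_1·x_1 + p_2·(5/3)·x_1 = M, so (3·p_1 + 5·p_2)·x_1 = 3·M.
Demand: x_1*(p_1,p_2,M) = 3·M/(3·p_1 + 5·p_2), x_2* = 5·M/(3·p_1 + 5·p_2).
Here 3·6 + 5·16.48 = 100.4, giving x_1* = 2.7191 and x_2* = 4.5319.

x_1* = 2.7191, x_2* = 4.5319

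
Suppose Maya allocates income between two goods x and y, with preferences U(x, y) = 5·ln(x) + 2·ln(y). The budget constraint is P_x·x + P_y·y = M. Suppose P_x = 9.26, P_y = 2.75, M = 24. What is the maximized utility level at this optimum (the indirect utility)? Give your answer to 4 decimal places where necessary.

Tangency: MRS = (5/2)·y/x = P_x/P_y.
So 5·P_y·y = 2·P_x·x; combined with the budget, a share 5/7 of income goes to x.
Demand: x*(P_x,P_y,M) = 5/7·M/P_x and y* = 2/7·M/P_y.
At P_x=9.26, P_y=2.75, M=24: x* = 5/7·24/9.26 = 1.8513, y* = 2.4935.
Utility at the optimum: U(1.8513, 2.4935) = 4.9068.

V = 4.9068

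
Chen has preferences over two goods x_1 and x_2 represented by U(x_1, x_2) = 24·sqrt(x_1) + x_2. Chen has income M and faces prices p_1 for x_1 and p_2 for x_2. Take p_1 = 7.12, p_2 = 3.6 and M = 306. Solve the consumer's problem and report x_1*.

x_1* = 36.8135

Thus x_1* = (12·p_2/p_1)² — independent of M — with the rest of income spent on x_2.
Plugging in: x_1* = (12·3.6/7.12)² = 36.8135.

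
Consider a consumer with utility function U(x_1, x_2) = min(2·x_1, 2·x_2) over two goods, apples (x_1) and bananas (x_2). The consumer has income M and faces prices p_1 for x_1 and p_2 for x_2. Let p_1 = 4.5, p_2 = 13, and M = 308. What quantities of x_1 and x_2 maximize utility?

x_1* = 17.6, x_2* = 17.6

With perfect complements, no substitution: consume in ratio x_1:x_2 = 2:2.
Budget: p_1·x_1 + p_2·x_1 = M, so (2·p_1 + 2·p_2)·x_1 = 2·M.
Demand: x_1*(p_1,p_2,M) = 2·M/(2·p_1 + 2·p_2), x_2* = 2·M/(2·p_1 + 2·p_2).
Here 2·4.5 + 2·13 = 35, giving x_1* = 17.6 and x_2* = 17.6.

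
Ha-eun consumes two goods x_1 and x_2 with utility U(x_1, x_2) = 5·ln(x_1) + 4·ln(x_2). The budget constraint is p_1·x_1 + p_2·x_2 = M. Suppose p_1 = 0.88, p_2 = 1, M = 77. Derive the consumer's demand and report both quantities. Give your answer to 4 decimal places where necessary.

x_1* = 48.6111, x_2* = 34.2222

The MRS is (5/4)·x_2/x_1. Set MRS = p_1/p_2.
So 5·p_2·x_2 = 4·p_1·x_1; combined with the budget, a share 5/9 of income goes to x_1.
Demand: x_1*(p_1,p_2,M) = 5/9·M/p_1 and x_2* = 4/9·M/p_2.
At p_1=0.88, p_2=1, M=77: x_1* = 5/9·77/0.88 = 48.6111, x_2* = 34.2222.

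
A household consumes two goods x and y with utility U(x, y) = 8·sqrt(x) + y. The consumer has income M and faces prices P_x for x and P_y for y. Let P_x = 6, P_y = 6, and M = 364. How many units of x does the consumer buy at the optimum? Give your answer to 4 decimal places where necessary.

x* = 16

Solve: √x = 4·P_y/P_x, so x*(P_x,P_y) = (4·P_y/P_x)², and y* = (M − P_x·x*)/P_y.
Plugging in: x* = (4·6/6)² = 16.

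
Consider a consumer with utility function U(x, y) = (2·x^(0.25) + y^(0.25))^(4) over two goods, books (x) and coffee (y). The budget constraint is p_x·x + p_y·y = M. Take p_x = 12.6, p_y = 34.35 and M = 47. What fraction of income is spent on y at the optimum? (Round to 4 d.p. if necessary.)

MU_x ∝ 2·x^(-0.75), MU_y ∝ y^(-0.75), so MRS = 2·(y/x)^(0.75) = p_x/p_y.
Solve for the ratio: y/x = [(1/2)·p_x/p_y]^(4/3).
Substitute y = (y/x)·x into the budget: x* = M/(p_x + p_y·(y/x)).
Numerically y/x = 0.104204, so x* = 47/(12.6 + 34.35·0.104204) = 2.9049 and y* = 0.104204·2.9049 = 0.3027.
Expenditure on y: 34.35·0.3027 = 10.3979; share = 0.2212.

share on y = 0.2212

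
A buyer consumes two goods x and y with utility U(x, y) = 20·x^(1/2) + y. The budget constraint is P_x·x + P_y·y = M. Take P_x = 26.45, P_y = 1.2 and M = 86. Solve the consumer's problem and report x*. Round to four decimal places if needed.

Set MRS = P_x/P_y: 10·x^(−1/2) = P_x/P_y.
Thus x* = (10·P_y/P_x)² — independent of M — with the rest of income spent on y.
Plugging in: x* = (10·1.2/26.45)² = 0.2058.

x* = 0.2058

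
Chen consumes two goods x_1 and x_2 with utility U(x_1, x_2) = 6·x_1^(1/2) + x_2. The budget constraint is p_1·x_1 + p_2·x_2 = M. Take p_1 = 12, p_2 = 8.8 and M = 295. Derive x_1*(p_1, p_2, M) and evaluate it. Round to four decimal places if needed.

x_1* = 4.84

Thus x_1* = (3·p_2/p_1)² — independent of M — with the rest of income spent on x_2.
Plugging in: x_1* = (3·8.8/12)² = 4.84.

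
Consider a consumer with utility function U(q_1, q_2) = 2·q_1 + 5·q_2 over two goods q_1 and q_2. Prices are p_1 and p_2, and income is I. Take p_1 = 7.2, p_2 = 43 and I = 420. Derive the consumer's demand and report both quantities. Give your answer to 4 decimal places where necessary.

Linear utility — the consumer picks whichever good has higher MU/price: 2/7.2 = 0.2778 vs 5/43 = 0.1163.
q_1 gives more utility per dollar, so spend all income on q_1: q_1* = I/p_1, q_2* = 0.
Numerically: q_1* = 58.3333, q_2* = 0.

q_1* = 58.3333, q_2* = 0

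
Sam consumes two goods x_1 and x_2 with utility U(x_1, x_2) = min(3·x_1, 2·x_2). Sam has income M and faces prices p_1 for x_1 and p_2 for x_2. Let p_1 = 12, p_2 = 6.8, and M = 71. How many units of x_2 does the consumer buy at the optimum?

x_2* = 4.7973

Leontief preferences: the optimum is at the kink where x_1/2 = x_2/3, i.e. x_2 = (3/2)·x_1.
Budget: p_1·x_1 + p_2·(3/2)·x_1 = M, so (2·p_1 + 3·p_2)·x_1 = 2·M.
Demand: x_1*(p_1,p_2,M) = 2·M/(2·p_1 + 3·p_2), x_2* = 3·M/(2·p_1 + 3·p_2).
Here 2·12 + 3·6.8 = 44.4, giving x_2* = 4.7973.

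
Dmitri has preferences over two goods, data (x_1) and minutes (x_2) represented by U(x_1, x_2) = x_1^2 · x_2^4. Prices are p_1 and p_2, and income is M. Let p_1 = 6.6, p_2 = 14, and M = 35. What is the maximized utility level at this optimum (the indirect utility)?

Tangency: MRS = (1/2)·x_2/x_1 = p_1/p_2.
So 2·p_2·x_2 = 4·p_1·x_1; combined with the budget, a share 1/3 of income goes to x_1.
Demand: x_1*(p_1,p_2,M) = 1/3·M/p_1 and x_2* = 2/3·M/p_2.
At p_1=6.6, p_2=14, M=35: x_1* = 1/3·35/6.6 = 1.7677, x_2* = 1.6667.
Utility at the optimum: U(1.7677, 1.6667) = 24.1102.

V = 24.1102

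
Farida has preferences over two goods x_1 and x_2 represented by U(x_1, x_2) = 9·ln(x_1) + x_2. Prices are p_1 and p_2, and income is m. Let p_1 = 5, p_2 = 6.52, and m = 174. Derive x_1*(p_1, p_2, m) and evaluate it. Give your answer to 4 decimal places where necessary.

x_1* = 11.736

Set MRS = p_1/p_2: (9/x_1)/1 = p_1/p_2.
So x_1*(p_1,p_2) = 9·p_2/p_1, independent of income; and x_2* = (m − 9·p_2)/p_2.
At the given prices: x_1* = 9·6.52/5 = 11.736.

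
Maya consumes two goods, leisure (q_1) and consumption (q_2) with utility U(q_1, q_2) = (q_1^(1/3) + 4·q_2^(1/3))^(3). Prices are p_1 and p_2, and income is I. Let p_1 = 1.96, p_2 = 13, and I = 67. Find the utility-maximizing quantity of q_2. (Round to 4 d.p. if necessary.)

MU_q_1 ∝ q_1^(-2/3), MU_q_2 ∝ 4·q_2^(-2/3), so MRS = (1/4)·(q_2/q_1)^(2/3) = p_1/p_2.
Hence q_2/q_1 = (4·p_1/p_2)^(1/(2/3)), i.e. raised to the 1.5 power.
With the ratio pinned down, the budget gives q_1* = I/(p_1 + p_2·(q_2/q_1)) and q_2* = (q_2/q_1)·q_1*.
Numerically q_2/q_1 = 0.468338, so q_1* = 67/(1.96 + 13·0.468338) = 8.3246 and q_2* = 0.468338·8.3246 = 3.8987.

q_2* = 3.8987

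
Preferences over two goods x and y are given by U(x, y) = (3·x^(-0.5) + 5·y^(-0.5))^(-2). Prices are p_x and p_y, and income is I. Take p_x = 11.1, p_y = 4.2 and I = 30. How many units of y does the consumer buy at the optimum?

y* = 3.6011

With the ratio pinned down, the budget gives x* = I/(p_x + p_y·(y/x)) and y* = (y/x)·x*.
Numerically y/x = 2.687086, so x* = 30/(11.1 + 4.2·2.687086) = 1.3401 and y* = 2.687086·1.3401 = 3.6011.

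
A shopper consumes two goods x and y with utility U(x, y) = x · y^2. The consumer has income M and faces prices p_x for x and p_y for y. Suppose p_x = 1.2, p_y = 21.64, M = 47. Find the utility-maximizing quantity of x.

x* = 13.0556

MU_x/MU_y = (y)/(2·x); tangency sets this equal to p_x/p_y.
So p_y·y = 2·p_x·x; combined with the budget, a share 1/3 of income goes to x.
Demand: x*(p_x,p_y,M) = 1/3·M/p_x and y* = 2/3·M/p_y.
At p_x=1.2, p_y=21.64, M=47: x* = 1/3·47/1.2 = 13.0556.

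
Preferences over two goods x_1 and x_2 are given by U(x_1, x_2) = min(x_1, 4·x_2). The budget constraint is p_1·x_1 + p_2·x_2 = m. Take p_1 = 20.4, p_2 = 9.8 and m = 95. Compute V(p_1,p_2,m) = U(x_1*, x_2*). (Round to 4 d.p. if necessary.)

With perfect complements, no substitution: consume in ratio x_1:x_2 = 4:1.
Budget: p_1·x_1 + p_2·(1/4)·x_1 = m, so (4·p_1 + p_2)·x_1 = 4·m.
Demand: x_1*(p_1,p_2,m) = 4·m/(4·p_1 + p_2), x_2* = m/(4·p_1 + p_2).
Here 4·20.4 + 9.8 = 91.4, giving x_1* = 4.1575 and x_2* = 1.0394.
Utility at the optimum: U(4.1575, 1.0394) = 4.1575.

V = 4.1575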